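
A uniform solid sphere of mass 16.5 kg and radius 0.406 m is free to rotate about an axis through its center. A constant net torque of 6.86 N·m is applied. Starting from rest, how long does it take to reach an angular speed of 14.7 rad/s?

I = (2/5)MR² = (2/5)(16.5)(0.406)² = 1.088 kg·m².
α = τ/I = 6.86/1.088 = 6.306 rad/s².
ω = αt ⇒ t = ω/α = 14.7/6.306 = 2.331 s.

t ≈ 2.33 s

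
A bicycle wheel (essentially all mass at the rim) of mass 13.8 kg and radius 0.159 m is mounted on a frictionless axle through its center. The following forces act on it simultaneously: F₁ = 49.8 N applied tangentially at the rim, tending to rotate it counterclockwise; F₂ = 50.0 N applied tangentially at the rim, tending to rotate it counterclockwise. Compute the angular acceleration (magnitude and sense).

α ≈ 45.5 rad/s², counterclockwise

I = MR² = (13.8)(0.159)² = 0.3489 kg·m².
Taking counterclockwise as positive: τ₁ = +(49.8)(0.159) = +7.918 N·m; τ₂ = +(50.0)(0.159) = +7.950 N·m.
Net torque τ = 15.87 N·m.
α = τ/I = 15.87/0.3489 = 45.48 rad/s².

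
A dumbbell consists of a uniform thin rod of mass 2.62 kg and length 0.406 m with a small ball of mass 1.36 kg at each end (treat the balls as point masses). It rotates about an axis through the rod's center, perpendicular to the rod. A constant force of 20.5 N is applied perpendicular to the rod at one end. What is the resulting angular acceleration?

α ≈ 28.1 rad/s²

I_rod = (1/12)ML² = (1/12)(2.62)(0.406)² = 0.03599 kg·m².
I_balls = 2·m·(L/2)² = 2(1.36)(0.2030)² = 0.1121 kg·m².
Total I = 0.1481 kg·m².
τ = F·(L/2) = (20.5)(0.203) = 4.162 N·m.
α = τ/I = 4.162/0.1481 = 28.10 rad/s².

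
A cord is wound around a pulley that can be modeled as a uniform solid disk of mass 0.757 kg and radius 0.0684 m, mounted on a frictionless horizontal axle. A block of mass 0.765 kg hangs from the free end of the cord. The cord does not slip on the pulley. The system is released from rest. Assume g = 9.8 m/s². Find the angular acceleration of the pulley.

α ≈ 95.9 rad/s²

I = ½MR² = (1/2)(0.757)(0.0684)² = 0.001771 kg·m².
Block: mg − T = ma. Pulley: TR = Iα. No-slip: a = αR, so T = (I/R²)a = 0.3785·a.
Then mg = (m + 0.3785)a, so a = (0.765)(9.8)/(0.765 + 0.3785) = 6.556 m/s².
α = a/R = 6.556/0.0684 = 95.85 rad/s².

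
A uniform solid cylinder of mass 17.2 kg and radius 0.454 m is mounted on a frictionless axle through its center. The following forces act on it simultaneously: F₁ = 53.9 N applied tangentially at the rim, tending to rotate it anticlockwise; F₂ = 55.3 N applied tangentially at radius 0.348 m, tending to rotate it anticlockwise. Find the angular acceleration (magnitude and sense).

I = ½MR² = (1/2)(17.2)(0.454)² = 1.773 kg·m².
Taking anticlockwise as positive: τ₁ = +(53.9)(0.454) = +24.47 N·m; τ₂ = +(55.3)(0.348) = +19.24 N·m.
Net torque τ = 43.72 N·m.
α = τ/I = 43.72/1.773 = 24.66 rad/s².

α ≈ 24.7 rad/s², anticlockwise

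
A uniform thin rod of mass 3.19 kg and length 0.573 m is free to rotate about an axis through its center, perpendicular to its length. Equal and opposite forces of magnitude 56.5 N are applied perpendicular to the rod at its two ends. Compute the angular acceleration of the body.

I = (1/12)ML² = (1/12)(3.19)(0.573)² = 0.08728 kg·m².
The couple gives τ = F·(L/2) + F·(L/2) = F L = (56.5)(0.573) = 32.37 N·m.
From τ = Iα: α = 32.37/0.08728 = 370.9 rad/s².

α ≈ 371 rad/s²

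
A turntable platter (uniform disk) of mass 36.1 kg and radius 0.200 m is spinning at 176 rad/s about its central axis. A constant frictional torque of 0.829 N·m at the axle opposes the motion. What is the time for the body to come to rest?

t ≈ 153 s

I = ½MR² = (1/2)(36.1)(0.200)² = 0.7220 kg·m².
The net torque has magnitude 0.829 N·m, opposing ω.
|α| = τ/I = 0.8290/0.7220 = 1.148 rad/s² (deceleration).
0 = ω₀ − |α|t ⇒ t = ω₀/|α| = 176/1.148 = 153.3 s.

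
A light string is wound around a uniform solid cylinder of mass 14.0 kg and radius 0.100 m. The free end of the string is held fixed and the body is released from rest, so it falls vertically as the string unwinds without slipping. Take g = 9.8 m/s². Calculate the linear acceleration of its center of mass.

a ≈ 6.53 m/s²

Translation: Mg − T = Ma. Rotation about the center: TR = Iα with I = ½MR².
With a = αR: T = (I/R²)a = (1/2)M a, so Mg = (1 + 0.5000)Ma.
a = g/(1 + 0.5000) = 9.8/1.500 = 6.533 m/s².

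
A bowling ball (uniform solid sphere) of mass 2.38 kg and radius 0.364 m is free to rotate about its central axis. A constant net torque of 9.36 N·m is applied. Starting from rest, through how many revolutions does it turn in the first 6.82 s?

I = (2/5)MR² = (2/5)(2.38)(0.364)² = 0.1261 kg·m².
α = τ/I = 9.36/0.1261 = 74.21 rad/s².
θ = ½αt² = ½(74.21)(6.82)² = 1726 rad.
Revolutions = θ/(2π) = 274.7.

≈ 275 revolutions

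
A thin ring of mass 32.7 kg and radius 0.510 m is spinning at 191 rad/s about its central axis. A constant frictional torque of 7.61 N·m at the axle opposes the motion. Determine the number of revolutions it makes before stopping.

I = MR² = (32.7)(0.510)² = 8.505 kg·m².
The net torque has magnitude 7.61 N·m, opposing ω.
|α| = τ/I = 7.610/8.505 = 0.8947 rad/s² (deceleration).
ω² = ω₀² − 2|α|θ with ω = 0 ⇒ θ = ω₀²/(2|α|) = 20390 rad = 3245 rev.

≈ 3240 revolutions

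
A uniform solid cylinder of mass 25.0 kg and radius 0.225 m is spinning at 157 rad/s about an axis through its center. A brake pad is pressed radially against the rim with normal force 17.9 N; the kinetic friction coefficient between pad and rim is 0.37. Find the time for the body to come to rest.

I = ½MR² = (1/2)(25.0)(0.225)² = 0.6328 kg·m².
Friction force f = μN = (0.37)(17.9) = 6.623 N at the rim; torque magnitude τ = fR = 1.490 N·m, opposing ω.
|α| = τ/I = 1.490/0.6328 = 2.355 rad/s² (deceleration).
0 = ω₀ − |α|t ⇒ t = ω₀/|α| = 157/2.355 = 66.67 s.

t ≈ 66.7 s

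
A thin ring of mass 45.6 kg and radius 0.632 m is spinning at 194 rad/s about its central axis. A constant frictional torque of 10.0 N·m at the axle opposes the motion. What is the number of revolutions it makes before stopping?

≈ 5450 revolutions

I = MR² = (45.6)(0.632)² = 18.21 kg·m².
The net torque has magnitude 10.0 N·m, opposing ω.
|α| = τ/I = 10.00/18.21 = 0.5490 rad/s² (deceleration).
ω² = ω₀² − 2|α|θ with ω = 0 ⇒ θ = ω₀²/(2|α|) = 34270 rad = 5455 rev.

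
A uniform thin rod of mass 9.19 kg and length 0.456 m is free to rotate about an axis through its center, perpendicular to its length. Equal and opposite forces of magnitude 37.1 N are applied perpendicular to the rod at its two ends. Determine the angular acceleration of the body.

α ≈ 106 rad/s²

I = (1/12)ML² = (1/12)(9.19)(0.456)² = 0.1592 kg·m².
The couple gives τ = F·(L/2) + F·(L/2) = F L = (37.1)(0.456) = 16.92 N·m.
From τ = Iα: α = 16.92/0.1592 = 106.2 rad/s².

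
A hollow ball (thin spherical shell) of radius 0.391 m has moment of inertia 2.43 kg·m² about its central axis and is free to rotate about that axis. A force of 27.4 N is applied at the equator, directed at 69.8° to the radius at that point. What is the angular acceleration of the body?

Only the tangential component produces torque: τ = F R sinθ = (27.4)(0.391) sin 69.8° = 10.05 N·m.
From τ = Iα: α = 10.05/2.430 = 4.138 rad/s².

α ≈ 4.14 rad/s²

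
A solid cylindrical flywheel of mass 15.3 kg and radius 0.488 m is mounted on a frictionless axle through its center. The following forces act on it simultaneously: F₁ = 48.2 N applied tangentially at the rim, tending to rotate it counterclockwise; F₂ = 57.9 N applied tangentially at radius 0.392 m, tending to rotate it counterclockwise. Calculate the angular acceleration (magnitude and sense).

I = ½MR² = (1/2)(15.3)(0.488)² = 1.822 kg·m².
Taking counterclockwise as positive: τ₁ = +(48.2)(0.488) = +23.52 N·m; τ₂ = +(57.9)(0.392) = +22.70 N·m.
Net torque τ = 46.22 N·m.
α = τ/I = 46.22/1.822 = 25.37 rad/s².

α ≈ 25.4 rad/s², counterclockwise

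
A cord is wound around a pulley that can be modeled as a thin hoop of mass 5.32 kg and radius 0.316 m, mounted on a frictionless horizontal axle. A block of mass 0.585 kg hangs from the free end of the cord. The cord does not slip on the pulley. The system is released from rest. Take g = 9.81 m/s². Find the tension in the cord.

I = MR² = (5.32)(0.316)² = 0.5312 kg·m².
Block: mg − T = ma. Pulley: TR = Iα. No-slip: a = αR, so T = (I/R²)a = 5.320·a.
Then mg = (m + 5.320)a, so a = (0.585)(9.81)/(0.585 + 5.320) = 0.9719 m/s².
T = 5.320·a = 5.170 N.

T ≈ 5.17 N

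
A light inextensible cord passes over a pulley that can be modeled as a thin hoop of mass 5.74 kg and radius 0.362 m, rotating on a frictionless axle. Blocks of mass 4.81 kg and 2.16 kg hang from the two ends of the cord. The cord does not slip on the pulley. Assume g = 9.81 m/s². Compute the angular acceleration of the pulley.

α ≈ 5.65 rad/s²

I = MR² = (5.74)(0.362)² = 0.7522 kg·m².
Heavier block: m₁g − T₁ = m₁a. Lighter block: T₂ − m₂g = m₂a.
Pulley: (T₁ − T₂)R = Iα = I(a/R), so T₁ − T₂ = (I/R²)a = 1·M_p a = 5.740·a.
Adding the three: (m₁ − m₂)g = (m₁ + m₂ + 5.740)a, so a = (4.81 − 2.16)(9.81)/(4.81 + 2.16 + 5.740) = 2.045 m/s².
α = a/R = 2.045/0.362 = 5.650 rad/s².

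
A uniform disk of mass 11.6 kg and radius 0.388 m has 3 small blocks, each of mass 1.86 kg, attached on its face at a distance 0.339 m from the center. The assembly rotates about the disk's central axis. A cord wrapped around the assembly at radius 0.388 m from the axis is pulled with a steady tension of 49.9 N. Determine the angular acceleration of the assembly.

I_disk = ½MR² = ½(11.6)(0.388)² = 0.8732 kg·m².
I_blocks = 3·m·r² = 3(1.86)(0.339)² = 0.6413 kg·m².
Total I = 1.514 kg·m².
τ = F r = (49.9)(0.388) = 19.36 N·m.
α = τ/I = 19.36/1.514 = 12.78 rad/s².

α ≈ 12.8 rad/s²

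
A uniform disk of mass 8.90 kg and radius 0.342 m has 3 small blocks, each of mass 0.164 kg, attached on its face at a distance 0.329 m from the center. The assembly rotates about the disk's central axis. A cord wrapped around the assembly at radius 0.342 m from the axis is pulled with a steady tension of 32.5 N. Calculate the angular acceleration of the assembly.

I_disk = ½MR² = ½(8.90)(0.342)² = 0.5205 kg·m².
I_blocks = 3·m·r² = 3(0.164)(0.329)² = 0.05325 kg·m².
Total I = 0.5737 kg·m².
τ = F r = (32.5)(0.342) = 11.12 N·m.
α = τ/I = 11.12/0.5737 = 19.37 rad/s².

α ≈ 19.4 rad/s²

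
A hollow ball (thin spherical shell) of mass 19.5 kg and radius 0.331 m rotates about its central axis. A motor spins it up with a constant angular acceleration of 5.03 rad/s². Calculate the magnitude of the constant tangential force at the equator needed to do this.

F ≈ 21.6 N

I = (2/3)MR² = (2/3)(19.5)(0.331)² = 1.424 kg·m².
The required torque is τ = Iα = (1.424)(5.030) = 7.164 N·m.
A tangential force at the equator gives τ = FR, so F = τ/R = 7.164/0.331 = 21.64 N.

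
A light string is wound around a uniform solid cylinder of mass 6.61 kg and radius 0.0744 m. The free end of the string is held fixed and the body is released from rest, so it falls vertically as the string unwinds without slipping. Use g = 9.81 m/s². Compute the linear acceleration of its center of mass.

Translation: Mg − T = Ma. Rotation about the center: TR = Iα with I = ½MR².
With a = αR: T = (I/R²)a = (1/2)M a, so Mg = (1 + 0.5000)Ma.
a = g/(1 + 0.5000) = 9.81/1.500 = 6.540 m/s².

a ≈ 6.54 m/s²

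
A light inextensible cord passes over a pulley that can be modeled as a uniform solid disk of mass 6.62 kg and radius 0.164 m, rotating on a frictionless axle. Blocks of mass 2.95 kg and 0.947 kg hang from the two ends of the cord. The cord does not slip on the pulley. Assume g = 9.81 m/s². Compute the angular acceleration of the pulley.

α ≈ 16.6 rad/s²

I = ½MR² = (1/2)(6.62)(0.164)² = 0.08903 kg·m².
Heavier block: m₁g − T₁ = m₁a. Lighter block: T₂ − m₂g = m₂a.
Pulley: (T₁ − T₂)R = Iα = I(a/R), so T₁ − T₂ = (I/R²)a = (1/2)M_p a = 3.310·a.
Adding the three: (m₁ − m₂)g = (m₁ + m₂ + 3.310)a, so a = (2.95 − 0.947)(9.81)/(2.95 + 0.947 + 3.310) = 2.726 m/s².
α = a/R = 2.726/0.164 = 16.62 rad/s².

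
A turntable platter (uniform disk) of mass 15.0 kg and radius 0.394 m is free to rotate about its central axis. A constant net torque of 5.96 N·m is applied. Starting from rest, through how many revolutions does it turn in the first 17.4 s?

≈ 123 revolutions

I = ½MR² = (1/2)(15.0)(0.394)² = 1.164 kg·m².
α = τ/I = 5.96/1.164 = 5.119 rad/s².
θ = ½αt² = ½(5.119)(17.4)² = 774.9 rad.
Revolutions = θ/(2π) = 123.3.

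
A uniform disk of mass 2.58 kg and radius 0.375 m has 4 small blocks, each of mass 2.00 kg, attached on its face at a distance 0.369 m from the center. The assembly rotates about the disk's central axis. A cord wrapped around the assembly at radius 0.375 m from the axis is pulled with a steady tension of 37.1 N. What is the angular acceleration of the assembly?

α ≈ 10.9 rad/s²

I_disk = ½MR² = ½(2.58)(0.375)² = 0.1814 kg·m².
I_blocks = 4·m·r² = 4(2.00)(0.369)² = 1.089 kg·m².
Total I = 1.271 kg·m².
τ = F r = (37.1)(0.375) = 13.91 N·m.
α = τ/I = 13.91/1.271 = 10.95 rad/s².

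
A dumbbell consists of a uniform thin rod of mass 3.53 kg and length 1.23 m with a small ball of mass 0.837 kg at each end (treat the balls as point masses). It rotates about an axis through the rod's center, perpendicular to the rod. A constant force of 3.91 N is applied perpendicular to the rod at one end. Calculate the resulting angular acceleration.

I_rod = (1/12)ML² = (1/12)(3.53)(1.23)² = 0.4450 kg·m².
I_balls = 2·m·(L/2)² = 2(0.837)(0.6150)² = 0.6331 kg·m².
Total I = 1.078 kg·m².
τ = F·(L/2) = (3.91)(0.615) = 2.405 N·m.
α = τ/I = 2.405/1.078 = 2.230 rad/s².

α ≈ 2.23 rad/s²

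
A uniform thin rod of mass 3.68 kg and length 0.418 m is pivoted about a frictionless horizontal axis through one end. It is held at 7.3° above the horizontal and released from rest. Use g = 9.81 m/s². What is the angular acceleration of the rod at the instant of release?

About the pivot, I = (1/3)ML² = (1/3)(3.68)(0.418)² = 0.2143 kg·m².
The weight acts at the center, a distance L/2 = 0.2090 m from the pivot; τ = Mg(L/2) cos 7.3° = 7.484 N·m.
α = τ/I = 7.484/0.2143 = 34.92 rad/s².
(Equivalently α = (3g/(2L)) cos 7.3° = 34.92 rad/s².)

α ≈ 34.9 rad/s²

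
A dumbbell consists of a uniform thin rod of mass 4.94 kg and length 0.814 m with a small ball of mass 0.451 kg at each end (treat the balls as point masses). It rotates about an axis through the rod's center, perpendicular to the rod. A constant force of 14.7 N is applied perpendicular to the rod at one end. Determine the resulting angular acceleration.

α ≈ 14.2 rad/s²

I_rod = (1/12)ML² = (1/12)(4.94)(0.814)² = 0.2728 kg·m².
I_balls = 2·m·(L/2)² = 2(0.451)(0.4070)² = 0.1494 kg·m².
Total I = 0.4222 kg·m².
τ = F·(L/2) = (14.7)(0.407) = 5.983 N·m.
α = τ/I = 5.983/0.4222 = 14.17 rad/s².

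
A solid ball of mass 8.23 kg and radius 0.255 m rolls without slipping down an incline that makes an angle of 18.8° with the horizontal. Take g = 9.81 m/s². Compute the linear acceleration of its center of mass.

a ≈ 2.26 m/s²

Translation along the incline: Mg sinθ − f = Ma.
Rotation about the center: fR = Iα with I = (2/5)MR². No-slip gives a = αR, so f = (I/R²)a = (2/5)M a.
Substituting: Mg sinθ = (1 + 0.4000)Ma, so a = g sinθ/(1 + 0.4000) = (9.81) sin 18.8° / 1.400 = 2.258 m/s².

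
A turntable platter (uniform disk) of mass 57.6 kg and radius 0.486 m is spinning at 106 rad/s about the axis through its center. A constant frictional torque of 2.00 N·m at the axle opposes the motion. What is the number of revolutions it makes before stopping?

≈ 3040 revolutions

I = ½MR² = (1/2)(57.6)(0.486)² = 6.802 kg·m².
The net torque has magnitude 2.00 N·m, opposing ω.
|α| = τ/I = 2.000/6.802 = 0.2940 rad/s² (deceleration).
ω² = ω₀² − 2|α|θ with ω = 0 ⇒ θ = ω₀²/(2|α|) = 19110 rad = 3041 rev.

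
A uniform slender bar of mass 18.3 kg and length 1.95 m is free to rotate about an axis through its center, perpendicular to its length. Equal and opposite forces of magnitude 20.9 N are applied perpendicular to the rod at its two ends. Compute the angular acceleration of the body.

α ≈ 7.03 rad/s²

I = (1/12)ML² = (1/12)(18.3)(1.95)² = 5.799 kg·m².
The couple gives τ = F·(L/2) + F·(L/2) = F L = (20.9)(1.95) = 40.75 N·m.
Newton's second law for rotation, τ = Iα, gives α = τ/I = 40.75/5.799 = 7.028 rad/s².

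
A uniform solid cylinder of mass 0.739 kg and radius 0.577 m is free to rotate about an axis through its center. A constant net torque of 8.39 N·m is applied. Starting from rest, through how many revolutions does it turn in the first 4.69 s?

≈ 119 revolutions

I = ½MR² = (1/2)(0.739)(0.577)² = 0.1230 kg·m².
α = τ/I = 8.39/0.1230 = 68.20 rad/s².
θ = ½αt² = ½(68.20)(4.69)² = 750.1 rad.
Revolutions = θ/(2π) = 119.4.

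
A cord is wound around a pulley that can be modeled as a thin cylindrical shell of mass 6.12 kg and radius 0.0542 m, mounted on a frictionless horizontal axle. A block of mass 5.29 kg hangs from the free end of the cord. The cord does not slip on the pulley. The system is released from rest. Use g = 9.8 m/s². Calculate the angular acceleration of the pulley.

α ≈ 83.8 rad/s²

I = MR² = (6.12)(0.0542)² = 0.01798 kg·m².
Block: mg − T = ma. Pulley: TR = Iα. No-slip: a = αR, so T = (I/R²)a = 6.120·a.
Then mg = (m + 6.120)a, so a = (5.29)(9.8)/(5.29 + 6.120) = 4.544 m/s².
α = a/R = 4.544/0.0542 = 83.83 rad/s².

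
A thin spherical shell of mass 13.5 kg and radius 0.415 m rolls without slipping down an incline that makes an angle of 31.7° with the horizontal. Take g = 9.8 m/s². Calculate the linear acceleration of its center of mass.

a ≈ 3.09 m/s²

Translation along the incline: Mg sinθ − f = Ma.
Rotation about the center: fR = Iα with I = (2/3)MR². No-slip gives a = αR, so f = (I/R²)a = (2/3)M a.
Substituting: Mg sinθ = (1 + 0.6667)Ma, so a = g sinθ/(1 + 0.6667) = (9.8) sin 31.7° / 1.667 = 3.090 m/s².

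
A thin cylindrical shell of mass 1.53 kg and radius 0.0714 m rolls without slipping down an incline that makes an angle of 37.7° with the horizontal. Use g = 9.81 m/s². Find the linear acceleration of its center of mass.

Translation along the incline: Mg sinθ − f = Ma.
Rotation about the center: fR = Iα with I = MR². No-slip gives a = αR, so f = (I/R²)a = M a.
Substituting: Mg sinθ = (1 + 1.000)Ma, so a = g sinθ/(1 + 1.000) = (9.81) sin 37.7° / 2.000 = 3.000 m/s².

a ≈ 3.00 m/s²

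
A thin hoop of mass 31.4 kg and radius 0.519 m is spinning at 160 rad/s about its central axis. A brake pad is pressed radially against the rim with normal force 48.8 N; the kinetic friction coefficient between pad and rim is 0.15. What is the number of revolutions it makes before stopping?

I = MR² = (31.4)(0.519)² = 8.458 kg·m².
Friction force f = μN = (0.15)(48.8) = 7.320 N at the rim; torque magnitude τ = fR = 3.799 N·m, opposing ω.
|α| = τ/I = 3.799/8.458 = 0.4492 rad/s² (deceleration).
ω² = ω₀² − 2|α|θ with ω = 0 ⇒ θ = ω₀²/(2|α|) = 28500 rad = 4535 rev.

≈ 4540 revolutions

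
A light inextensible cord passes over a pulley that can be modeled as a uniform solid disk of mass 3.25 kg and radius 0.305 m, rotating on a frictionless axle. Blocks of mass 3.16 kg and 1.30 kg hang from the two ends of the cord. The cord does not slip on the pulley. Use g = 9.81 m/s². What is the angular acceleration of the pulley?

I = ½MR² = (1/2)(3.25)(0.305)² = 0.1512 kg·m².
Heavier block: m₁g − T₁ = m₁a. Lighter block: T₂ − m₂g = m₂a.
Pulley: (T₁ − T₂)R = Iα = I(a/R), so T₁ − T₂ = (I/R²)a = (1/2)M_p a = 1.625·a.
Adding the three: (m₁ − m₂)g = (m₁ + m₂ + 1.625)a, so a = (3.16 − 1.30)(9.81)/(3.16 + 1.30 + 1.625) = 2.999 m/s².
α = a/R = 2.999/0.305 = 9.832 rad/s².

α ≈ 9.83 rad/s²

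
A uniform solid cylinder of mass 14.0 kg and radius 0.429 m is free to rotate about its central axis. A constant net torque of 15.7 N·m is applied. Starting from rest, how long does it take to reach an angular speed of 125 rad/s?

t ≈ 10.3 s

I = ½MR² = (1/2)(14.0)(0.429)² = 1.288 kg·m².
α = τ/I = 15.7/1.288 = 12.19 rad/s².
ω = αt ⇒ t = ω/α = 125/12.19 = 10.26 s.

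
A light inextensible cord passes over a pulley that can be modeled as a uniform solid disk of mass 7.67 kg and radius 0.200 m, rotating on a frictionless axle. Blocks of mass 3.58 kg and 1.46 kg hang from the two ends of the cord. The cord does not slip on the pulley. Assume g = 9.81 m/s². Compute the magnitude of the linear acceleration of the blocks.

I = ½MR² = (1/2)(7.67)(0.200)² = 0.1534 kg·m².
Heavier block: m₁g − T₁ = m₁a. Lighter block: T₂ − m₂g = m₂a.
Pulley: (T₁ − T₂)R = Iα = I(a/R), so T₁ − T₂ = (I/R²)a = (1/2)M_p a = 3.835·a.
Adding the three: (m₁ − m₂)g = (m₁ + m₂ + 3.835)a, so a = (3.58 − 1.46)(9.81)/(3.58 + 1.46 + 3.835) = 2.343 m/s².

a ≈ 2.34 m/s²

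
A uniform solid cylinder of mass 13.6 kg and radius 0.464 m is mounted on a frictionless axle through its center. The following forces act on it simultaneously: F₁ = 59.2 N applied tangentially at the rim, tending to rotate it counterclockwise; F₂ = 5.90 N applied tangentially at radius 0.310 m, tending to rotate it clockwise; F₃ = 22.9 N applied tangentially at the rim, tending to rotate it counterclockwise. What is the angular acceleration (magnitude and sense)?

I = ½MR² = (1/2)(13.6)(0.464)² = 1.464 kg·m².
Taking counterclockwise as positive: τ₁ = +(59.2)(0.464) = +27.47 N·m; τ₂ = −(5.90)(0.310) = −1.829 N·m; τ₃ = +(22.9)(0.464) = +10.63 N·m.
Net torque τ = 36.27 N·m.
α = τ/I = 36.27/1.464 = 24.77 rad/s².

α ≈ 24.8 rad/s², counterclockwise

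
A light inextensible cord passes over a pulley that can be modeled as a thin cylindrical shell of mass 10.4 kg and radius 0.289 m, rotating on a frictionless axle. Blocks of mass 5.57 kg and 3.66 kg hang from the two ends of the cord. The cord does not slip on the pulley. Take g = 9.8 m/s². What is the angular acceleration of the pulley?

α ≈ 3.30 rad/s²

I = MR² = (10.4)(0.289)² = 0.8686 kg·m².
Heavier block: m₁g − T₁ = m₁a. Lighter block: T₂ − m₂g = m₂a.
Pulley: (T₁ − T₂)R = Iα = I(a/R), so T₁ − T₂ = (I/R²)a = 1·M_p a = 10.40·a.
Adding the three: (m₁ − m₂)g = (m₁ + m₂ + 10.40)a, so a = (5.57 − 3.66)(9.8)/(5.57 + 3.66 + 10.40) = 0.9535 m/s².
α = a/R = 0.9535/0.289 = 3.299 rad/s².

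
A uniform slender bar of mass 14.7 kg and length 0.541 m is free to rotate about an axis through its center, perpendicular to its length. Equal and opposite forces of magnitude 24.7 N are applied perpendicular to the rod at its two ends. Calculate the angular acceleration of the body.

I = (1/12)ML² = (1/12)(14.7)(0.541)² = 0.3585 kg·m².
The couple gives τ = F·(L/2) + F·(L/2) = F L = (24.7)(0.541) = 13.36 N·m.
From τ = Iα: α = 13.36/0.3585 = 37.27 rad/s².

α ≈ 37.3 rad/s²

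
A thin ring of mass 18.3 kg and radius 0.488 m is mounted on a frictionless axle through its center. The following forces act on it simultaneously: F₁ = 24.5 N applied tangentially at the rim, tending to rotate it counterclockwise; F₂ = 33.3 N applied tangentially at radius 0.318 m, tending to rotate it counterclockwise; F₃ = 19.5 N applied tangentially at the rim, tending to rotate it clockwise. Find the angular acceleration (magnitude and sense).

I = MR² = (18.3)(0.488)² = 4.358 kg·m².
Taking counterclockwise as positive: τ₁ = +(24.5)(0.488) = +11.96 N·m; τ₂ = +(33.3)(0.318) = +10.59 N·m; τ₃ = −(19.5)(0.488) = −9.516 N·m.
Net torque τ = 13.03 N·m.
α = τ/I = 13.03/4.358 = 2.990 rad/s².

α ≈ 2.99 rad/s², counterclockwise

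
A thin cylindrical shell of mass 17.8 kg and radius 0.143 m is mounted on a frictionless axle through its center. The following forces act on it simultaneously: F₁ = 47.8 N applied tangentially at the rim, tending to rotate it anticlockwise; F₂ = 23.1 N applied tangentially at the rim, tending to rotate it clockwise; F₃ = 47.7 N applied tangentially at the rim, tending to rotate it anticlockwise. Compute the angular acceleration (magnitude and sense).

I = MR² = (17.8)(0.143)² = 0.3640 kg·m².
Taking anticlockwise as positive: τ₁ = +(47.8)(0.143) = +6.835 N·m; τ₂ = −(23.1)(0.143) = −3.303 N·m; τ₃ = +(47.7)(0.143) = +6.821 N·m.
Net torque τ = 10.35 N·m.
α = τ/I = 10.35/0.3640 = 28.44 rad/s².

α ≈ 28.4 rad/s², anticlockwise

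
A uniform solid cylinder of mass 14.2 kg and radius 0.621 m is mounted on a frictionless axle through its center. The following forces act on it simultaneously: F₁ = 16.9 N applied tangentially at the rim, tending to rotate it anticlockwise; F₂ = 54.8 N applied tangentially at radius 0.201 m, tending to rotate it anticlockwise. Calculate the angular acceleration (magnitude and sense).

I = ½MR² = (1/2)(14.2)(0.621)² = 2.738 kg·m².
Taking anticlockwise as positive: τ₁ = +(16.9)(0.621) = +10.49 N·m; τ₂ = +(54.8)(0.201) = +11.01 N·m.
Net torque τ = 21.51 N·m.
α = τ/I = 21.51/2.738 = 7.856 rad/s².

α ≈ 7.86 rad/s², anticlockwise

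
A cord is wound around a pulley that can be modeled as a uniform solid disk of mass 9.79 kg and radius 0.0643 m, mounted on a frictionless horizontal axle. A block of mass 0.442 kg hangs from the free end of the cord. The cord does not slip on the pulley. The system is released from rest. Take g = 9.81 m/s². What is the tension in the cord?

T ≈ 3.98 N

I = ½MR² = (1/2)(9.79)(0.0643)² = 0.02024 kg·m².
Block: mg − T = ma. Pulley: TR = Iα. No-slip: a = αR, so T = (I/R²)a = 4.895·a.
Then mg = (m + 4.895)a, so a = (0.442)(9.81)/(0.442 + 4.895) = 0.8124 m/s².
T = 4.895·a = 3.977 N.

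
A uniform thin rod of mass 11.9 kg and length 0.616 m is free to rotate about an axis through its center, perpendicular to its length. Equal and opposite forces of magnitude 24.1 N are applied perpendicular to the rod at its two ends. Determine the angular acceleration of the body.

I = (1/12)ML² = (1/12)(11.9)(0.616)² = 0.3763 kg·m².
The couple gives τ = F·(L/2) + F·(L/2) = F L = (24.1)(0.616) = 14.85 N·m.
From τ = Iα: α = 14.85/0.3763 = 39.45 rad/s².

α ≈ 39.5 rad/s²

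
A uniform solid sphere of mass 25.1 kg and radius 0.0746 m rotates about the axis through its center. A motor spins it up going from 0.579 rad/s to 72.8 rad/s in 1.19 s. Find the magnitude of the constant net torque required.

I = (2/5)MR² = (2/5)(25.1)(0.0746)² = 0.05587 kg·m².
α = Δω/Δt = (72.8 − 0.579)/1.19 = 60.69 rad/s².
τ = Iα = (0.05587)(60.69) = 3.391 N·m.

τ ≈ 3.39 N·m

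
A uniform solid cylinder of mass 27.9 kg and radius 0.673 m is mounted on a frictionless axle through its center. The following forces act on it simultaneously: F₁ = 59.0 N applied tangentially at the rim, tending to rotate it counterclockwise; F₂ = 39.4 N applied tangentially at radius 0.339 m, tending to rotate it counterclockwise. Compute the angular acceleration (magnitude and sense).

α ≈ 8.40 rad/s², counterclockwise

I = ½MR² = (1/2)(27.9)(0.673)² = 6.318 kg·m².
Taking counterclockwise as positive: τ₁ = +(59.0)(0.673) = +39.71 N·m; τ₂ = +(39.4)(0.339) = +13.36 N·m.
Net torque τ = 53.06 N·m.
α = τ/I = 53.06/6.318 = 8.398 rad/s².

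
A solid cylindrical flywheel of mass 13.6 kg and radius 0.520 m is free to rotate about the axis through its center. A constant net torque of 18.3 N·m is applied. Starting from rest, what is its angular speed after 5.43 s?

ω ≈ 54.0 rad/s

I = ½MR² = (1/2)(13.6)(0.520)² = 1.839 kg·m².
α = τ/I = 18.3/1.839 = 9.953 rad/s².
ω = ω₀ + αt = 0 + (9.953)(5.43) = 54.04 rad/s.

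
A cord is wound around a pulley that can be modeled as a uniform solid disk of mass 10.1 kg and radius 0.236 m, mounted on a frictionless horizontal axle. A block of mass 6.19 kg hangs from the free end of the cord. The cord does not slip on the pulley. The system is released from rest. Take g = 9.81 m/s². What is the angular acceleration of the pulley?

α ≈ 22.9 rad/s²

I = ½MR² = (1/2)(10.1)(0.236)² = 0.2813 kg·m².
Block: mg − T = ma. Pulley: TR = Iα. No-slip: a = αR, so T = (I/R²)a = 5.050·a.
Then mg = (m + 5.050)a, so a = (6.19)(9.81)/(6.19 + 5.050) = 5.402 m/s².
α = a/R = 5.402/0.236 = 22.89 rad/s².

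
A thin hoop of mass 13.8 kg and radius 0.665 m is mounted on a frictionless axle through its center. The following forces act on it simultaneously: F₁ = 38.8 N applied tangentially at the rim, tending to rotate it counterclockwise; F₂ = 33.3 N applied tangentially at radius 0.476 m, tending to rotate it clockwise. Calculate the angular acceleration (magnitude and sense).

I = MR² = (13.8)(0.665)² = 6.103 kg·m².
Taking counterclockwise as positive: τ₁ = +(38.8)(0.665) = +25.80 N·m; τ₂ = −(33.3)(0.476) = −15.85 N·m.
Net torque τ = 9.951 N·m.
α = τ/I = 9.951/6.103 = 1.631 rad/s².

α ≈ 1.63 rad/s², counterclockwise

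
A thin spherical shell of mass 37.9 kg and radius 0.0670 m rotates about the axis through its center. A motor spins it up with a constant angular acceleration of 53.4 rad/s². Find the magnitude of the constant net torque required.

I = (2/3)MR² = (2/3)(37.9)(0.0670)² = 0.1134 kg·m².
τ = Iα = (0.1134)(53.40) = 6.057 N·m.

τ ≈ 6.06 N·m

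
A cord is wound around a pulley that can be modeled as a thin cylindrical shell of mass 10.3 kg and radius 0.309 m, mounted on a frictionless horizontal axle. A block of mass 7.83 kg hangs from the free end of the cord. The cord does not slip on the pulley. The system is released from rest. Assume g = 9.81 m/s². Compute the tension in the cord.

T ≈ 43.6 N

I = MR² = (10.3)(0.309)² = 0.9835 kg·m².
Block: mg − T = ma. Pulley: TR = Iα. No-slip: a = αR, so T = (I/R²)a = 10.30·a.
Then mg = (m + 10.30)a, so a = (7.83)(9.81)/(7.83 + 10.30) = 4.237 m/s².
T = 10.30·a = 43.64 N.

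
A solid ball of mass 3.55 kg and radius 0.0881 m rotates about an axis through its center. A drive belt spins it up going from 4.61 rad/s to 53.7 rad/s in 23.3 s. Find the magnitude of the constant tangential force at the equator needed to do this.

I = (2/5)MR² = (2/5)(3.55)(0.0881)² = 0.01102 kg·m².
α = Δω/Δt = (53.7 − 4.61)/23.3 = 2.107 rad/s².
The required torque is τ = Iα = (0.01102)(2.107) = 0.02322 N·m.
A tangential force at the equator gives τ = FR, so F = τ/R = 0.02322/0.0881 = 0.2636 N.

F ≈ 0.264 N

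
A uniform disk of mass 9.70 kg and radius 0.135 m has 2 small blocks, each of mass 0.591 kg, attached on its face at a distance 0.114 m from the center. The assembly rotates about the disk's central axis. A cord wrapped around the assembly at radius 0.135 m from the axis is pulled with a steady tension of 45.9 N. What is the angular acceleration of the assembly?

α ≈ 59.7 rad/s²

I_disk = ½MR² = ½(9.70)(0.135)² = 0.08839 kg·m².
I_blocks = 2·m·r² = 2(0.591)(0.114)² = 0.01536 kg·m².
Total I = 0.1038 kg·m².
τ = F r = (45.9)(0.135) = 6.197 N·m.
α = τ/I = 6.197/0.1038 = 59.72 rad/s².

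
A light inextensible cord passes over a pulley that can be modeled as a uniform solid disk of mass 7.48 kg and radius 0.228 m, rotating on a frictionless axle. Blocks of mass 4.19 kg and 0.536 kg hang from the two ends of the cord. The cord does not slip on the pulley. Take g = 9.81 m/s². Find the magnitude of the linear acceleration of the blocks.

I = ½MR² = (1/2)(7.48)(0.228)² = 0.1944 kg·m².
Heavier block: m₁g − T₁ = m₁a. Lighter block: T₂ − m₂g = m₂a.
Pulley: (T₁ − T₂)R = Iα = I(a/R), so T₁ − T₂ = (I/R²)a = (1/2)M_p a = 3.740·a.
Adding the three: (m₁ − m₂)g = (m₁ + m₂ + 3.740)a, so a = (4.19 − 0.536)(9.81)/(4.19 + 0.536 + 3.740) = 4.234 m/s².

a ≈ 4.23 m/s²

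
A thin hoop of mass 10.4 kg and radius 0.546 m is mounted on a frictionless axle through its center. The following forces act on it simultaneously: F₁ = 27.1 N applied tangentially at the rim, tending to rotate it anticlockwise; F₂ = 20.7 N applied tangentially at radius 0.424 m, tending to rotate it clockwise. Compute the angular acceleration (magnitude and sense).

I = MR² = (10.4)(0.546)² = 3.100 kg·m².
Taking anticlockwise as positive: τ₁ = +(27.1)(0.546) = +14.80 N·m; τ₂ = −(20.7)(0.424) = −8.777 N·m.
Net torque τ = 6.020 N·m.
α = τ/I = 6.020/3.100 = 1.942 rad/s².

α ≈ 1.94 rad/s², anticlockwise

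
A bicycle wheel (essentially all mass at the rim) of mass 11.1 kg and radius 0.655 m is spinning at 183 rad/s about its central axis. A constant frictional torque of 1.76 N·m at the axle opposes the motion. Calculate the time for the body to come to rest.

t ≈ 495 s

I = MR² = (11.1)(0.655)² = 4.762 kg·m².
The net torque has magnitude 1.76 N·m, opposing ω.
|α| = τ/I = 1.760/4.762 = 0.3696 rad/s² (deceleration).
0 = ω₀ − |α|t ⇒ t = ω₀/|α| = 183/0.3696 = 495.2 s.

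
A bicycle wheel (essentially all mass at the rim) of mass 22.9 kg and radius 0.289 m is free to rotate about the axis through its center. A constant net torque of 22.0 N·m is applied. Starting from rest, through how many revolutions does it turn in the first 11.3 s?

≈ 117 revolutions

I = MR² = (22.9)(0.289)² = 1.913 kg·m².
α = τ/I = 22.0/1.913 = 11.50 rad/s².
θ = ½αt² = ½(11.50)(11.3)² = 734.4 rad.
Revolutions = θ/(2π) = 116.9.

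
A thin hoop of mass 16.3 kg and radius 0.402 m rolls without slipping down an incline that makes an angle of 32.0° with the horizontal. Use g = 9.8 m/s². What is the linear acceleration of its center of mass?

a ≈ 2.60 m/s²

Translation along the incline: Mg sinθ − f = Ma.
Rotation about the center: fR = Iα with I = MR². No-slip gives a = αR, so f = (I/R²)a = M a.
Substituting: Mg sinθ = (1 + 1.000)Ma, so a = g sinθ/(1 + 1.000) = (9.8) sin 32.0° / 2.000 = 2.597 m/s².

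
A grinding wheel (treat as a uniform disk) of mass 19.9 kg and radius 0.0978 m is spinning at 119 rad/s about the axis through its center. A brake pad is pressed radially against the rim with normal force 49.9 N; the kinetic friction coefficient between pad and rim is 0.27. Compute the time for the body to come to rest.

I = ½MR² = (1/2)(19.9)(0.0978)² = 0.09517 kg·m².
Friction force f = μN = (0.27)(49.9) = 13.47 N at the rim; torque magnitude τ = fR = 1.318 N·m, opposing ω.
|α| = τ/I = 1.318/0.09517 = 13.85 rad/s² (deceleration).
0 = ω₀ − |α|t ⇒ t = ω₀/|α| = 119/13.85 = 8.595 s.

t ≈ 8.59 s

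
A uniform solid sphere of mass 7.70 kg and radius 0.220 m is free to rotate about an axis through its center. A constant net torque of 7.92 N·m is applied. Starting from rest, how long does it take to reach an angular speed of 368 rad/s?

I = (2/5)MR² = (2/5)(7.70)(0.220)² = 0.1491 kg·m².
α = τ/I = 7.92/0.1491 = 53.13 rad/s².
ω = αt ⇒ t = ω/α = 368/53.13 = 6.927 s.

t ≈ 6.93 s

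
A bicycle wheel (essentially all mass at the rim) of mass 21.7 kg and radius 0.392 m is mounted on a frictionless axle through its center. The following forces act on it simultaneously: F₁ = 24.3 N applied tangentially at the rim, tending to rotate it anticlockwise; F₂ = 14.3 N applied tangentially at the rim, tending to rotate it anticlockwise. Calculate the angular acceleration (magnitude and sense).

I = MR² = (21.7)(0.392)² = 3.335 kg·m².
Taking anticlockwise as positive: τ₁ = +(24.3)(0.392) = +9.526 N·m; τ₂ = +(14.3)(0.392) = +5.606 N·m.
Net torque τ = 15.13 N·m.
α = τ/I = 15.13/3.335 = 4.538 rad/s².

α ≈ 4.54 rad/s², anticlockwise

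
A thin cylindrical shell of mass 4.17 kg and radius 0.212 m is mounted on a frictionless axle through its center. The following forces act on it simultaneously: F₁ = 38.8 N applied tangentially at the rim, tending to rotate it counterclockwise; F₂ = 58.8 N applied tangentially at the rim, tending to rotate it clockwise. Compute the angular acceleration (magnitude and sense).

α ≈ 22.6 rad/s², clockwise

I = MR² = (4.17)(0.212)² = 0.1874 kg·m².
Taking counterclockwise as positive: τ₁ = +(38.8)(0.212) = +8.226 N·m; τ₂ = −(58.8)(0.212) = −12.47 N·m.
Net torque τ = -4.240 N·m.
α = τ/I = -4.240/0.1874 = -22.62 rad/s².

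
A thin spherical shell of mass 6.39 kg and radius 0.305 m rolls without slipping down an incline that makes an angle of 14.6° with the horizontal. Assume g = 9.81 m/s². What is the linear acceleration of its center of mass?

a ≈ 1.48 m/s²

Translation along the incline: Mg sinθ − f = Ma.
Rotation about the center: fR = Iα with I = (2/3)MR². No-slip gives a = αR, so f = (I/R²)a = (2/3)M a.
Substituting: Mg sinθ = (1 + 0.6667)Ma, so a = g sinθ/(1 + 0.6667) = (9.81) sin 14.6° / 1.667 = 1.484 m/s².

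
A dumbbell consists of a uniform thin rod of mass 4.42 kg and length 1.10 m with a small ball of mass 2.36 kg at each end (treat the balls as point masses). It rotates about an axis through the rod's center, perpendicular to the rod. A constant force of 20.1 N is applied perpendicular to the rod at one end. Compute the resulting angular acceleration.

I_rod = (1/12)ML² = (1/12)(4.42)(1.10)² = 0.4457 kg·m².
I_balls = 2·m·(L/2)² = 2(2.36)(0.5500)² = 1.428 kg·m².
Total I = 1.873 kg·m².
τ = F·(L/2) = (20.1)(0.550) = 11.06 N·m.
α = τ/I = 11.06/1.873 = 5.901 rad/s².

α ≈ 5.90 rad/s²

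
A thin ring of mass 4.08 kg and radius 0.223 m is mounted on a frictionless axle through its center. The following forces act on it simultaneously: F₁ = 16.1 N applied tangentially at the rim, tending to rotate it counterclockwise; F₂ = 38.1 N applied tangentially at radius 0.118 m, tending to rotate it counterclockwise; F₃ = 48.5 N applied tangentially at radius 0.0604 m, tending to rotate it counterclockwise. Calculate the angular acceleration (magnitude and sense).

α ≈ 54.3 rad/s², counterclockwise

I = MR² = (4.08)(0.223)² = 0.2029 kg·m².
Taking counterclockwise as positive: τ₁ = +(16.1)(0.223) = +3.590 N·m; τ₂ = +(38.1)(0.118) = +4.496 N·m; τ₃ = +(48.5)(0.0604) = +2.929 N·m.
Net torque τ = 11.02 N·m.
α = τ/I = 11.02/0.2029 = 54.29 rad/s².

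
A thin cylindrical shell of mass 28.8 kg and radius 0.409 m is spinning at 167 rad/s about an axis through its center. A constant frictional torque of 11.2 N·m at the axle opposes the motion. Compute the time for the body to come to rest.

t ≈ 71.8 s

I = MR² = (28.8)(0.409)² = 4.818 kg·m².
The net torque has magnitude 11.2 N·m, opposing ω.
|α| = τ/I = 11.20/4.818 = 2.325 rad/s² (deceleration).
0 = ω₀ − |α|t ⇒ t = ω₀/|α| = 167/2.325 = 71.84 s.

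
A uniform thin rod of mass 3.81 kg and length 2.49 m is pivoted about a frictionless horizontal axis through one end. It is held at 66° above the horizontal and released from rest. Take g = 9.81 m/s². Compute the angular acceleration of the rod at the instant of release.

α ≈ 2.40 rad/s²

About the pivot, I = (1/3)ML² = (1/3)(3.81)(2.49)² = 7.874 kg·m².
The weight acts at the center, a distance L/2 = 1.245 m from the pivot; τ = Mg(L/2) cos 66° = 18.93 N·m.
α = τ/I = 18.93/7.874 = 2.404 rad/s².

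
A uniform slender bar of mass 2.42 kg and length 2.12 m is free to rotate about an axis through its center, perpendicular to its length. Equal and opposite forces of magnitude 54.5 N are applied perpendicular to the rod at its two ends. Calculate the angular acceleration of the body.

α ≈ 127 rad/s²

I = (1/12)ML² = (1/12)(2.42)(2.12)² = 0.9064 kg·m².
The couple gives τ = F·(L/2) + F·(L/2) = F L = (54.5)(2.12) = 115.5 N·m.
Newton's second law for rotation, τ = Iα, gives α = τ/I = 115.5/0.9064 = 127.5 rad/s².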